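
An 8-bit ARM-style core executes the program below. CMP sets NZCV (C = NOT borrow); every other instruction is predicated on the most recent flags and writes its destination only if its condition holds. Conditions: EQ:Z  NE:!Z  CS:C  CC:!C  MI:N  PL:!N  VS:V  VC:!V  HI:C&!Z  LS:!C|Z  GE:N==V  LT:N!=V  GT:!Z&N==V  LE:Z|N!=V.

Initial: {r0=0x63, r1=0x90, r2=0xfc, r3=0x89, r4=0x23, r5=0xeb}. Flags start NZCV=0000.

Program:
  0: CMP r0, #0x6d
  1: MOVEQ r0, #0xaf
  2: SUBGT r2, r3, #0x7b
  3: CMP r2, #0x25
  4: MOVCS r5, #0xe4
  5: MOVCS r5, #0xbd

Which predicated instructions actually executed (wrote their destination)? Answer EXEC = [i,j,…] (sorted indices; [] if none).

0: ✓ CMP  NZCV=1000
1: · MOVEQ
2: · SUBGT
3: ✓ CMP  NZCV=1010
4: ✓ MOVCS  r5←0xe4
5: ✓ MOVCS  r5←0xbd

EXEC = [4,5]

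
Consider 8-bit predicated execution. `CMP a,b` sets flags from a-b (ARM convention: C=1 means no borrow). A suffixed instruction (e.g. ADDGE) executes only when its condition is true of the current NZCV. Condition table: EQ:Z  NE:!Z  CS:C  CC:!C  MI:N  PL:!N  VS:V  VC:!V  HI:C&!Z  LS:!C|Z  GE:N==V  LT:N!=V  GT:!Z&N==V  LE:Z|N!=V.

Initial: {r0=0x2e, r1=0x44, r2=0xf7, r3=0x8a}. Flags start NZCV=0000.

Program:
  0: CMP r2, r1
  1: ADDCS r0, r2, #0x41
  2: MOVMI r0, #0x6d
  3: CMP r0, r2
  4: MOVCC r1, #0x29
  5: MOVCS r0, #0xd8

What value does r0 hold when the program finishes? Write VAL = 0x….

[0] flags=1010 → (cmp)
[1] flags=1010 CS?T → r0=0x38
[2] flags=1010 MI?T → r0=0x6d
[3] flags=0000 → (cmp)
[4] flags=0000 CC?T → r1=0x29
[5] flags=0000 CS?F → skip

VAL = 0x6d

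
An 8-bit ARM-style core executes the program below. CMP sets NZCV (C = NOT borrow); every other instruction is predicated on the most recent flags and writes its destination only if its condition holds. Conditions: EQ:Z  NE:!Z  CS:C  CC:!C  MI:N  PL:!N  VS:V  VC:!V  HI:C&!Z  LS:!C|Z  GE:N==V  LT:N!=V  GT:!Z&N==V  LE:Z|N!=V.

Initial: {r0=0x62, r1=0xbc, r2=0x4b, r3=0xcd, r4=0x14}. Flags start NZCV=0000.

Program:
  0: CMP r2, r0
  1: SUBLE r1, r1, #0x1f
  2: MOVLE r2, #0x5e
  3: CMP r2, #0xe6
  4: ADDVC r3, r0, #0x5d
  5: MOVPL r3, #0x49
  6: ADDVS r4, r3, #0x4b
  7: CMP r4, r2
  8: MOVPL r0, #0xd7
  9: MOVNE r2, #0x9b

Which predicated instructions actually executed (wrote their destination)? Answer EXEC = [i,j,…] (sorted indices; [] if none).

EXEC = [1,2,4,5,9]

[0] flags=1000 → (cmp)
[1] flags=1000 LE?T → r1=0x9d
[2] flags=1000 LE?T → r2=0x5e
[3] flags=0000 → (cmp)
[4] flags=0000 VC?T → r3=0xbf
[5] flags=0000 PL?T → r3=0x49
[6] flags=0000 VS?F → skip
[7] flags=1000 → (cmp)
[8] flags=1000 PL?F → skip
[9] flags=1000 NE?T → r2=0x9b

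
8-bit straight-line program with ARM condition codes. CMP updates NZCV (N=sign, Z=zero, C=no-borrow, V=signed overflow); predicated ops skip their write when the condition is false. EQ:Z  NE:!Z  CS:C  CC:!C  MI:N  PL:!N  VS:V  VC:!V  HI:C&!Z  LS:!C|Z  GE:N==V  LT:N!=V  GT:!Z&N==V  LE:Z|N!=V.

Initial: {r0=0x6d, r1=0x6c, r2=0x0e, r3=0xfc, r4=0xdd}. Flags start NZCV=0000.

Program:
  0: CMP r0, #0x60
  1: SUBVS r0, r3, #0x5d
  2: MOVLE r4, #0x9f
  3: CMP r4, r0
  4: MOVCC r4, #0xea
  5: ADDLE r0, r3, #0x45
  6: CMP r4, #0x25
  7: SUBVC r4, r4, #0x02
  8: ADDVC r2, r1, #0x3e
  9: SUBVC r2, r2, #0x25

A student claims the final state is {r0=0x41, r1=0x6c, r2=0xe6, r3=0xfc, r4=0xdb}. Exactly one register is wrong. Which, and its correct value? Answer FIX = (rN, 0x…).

[0] flags=0010 → (cmp)
[1] flags=0010 VS?F → skip
[2] flags=0010 LE?F → skip
[3] flags=0011 → (cmp)
[4] flags=0011 CC?F → skip
[5] flags=0011 LE?T → r0=0x41
[6] flags=1010 → (cmp)
[7] flags=1010 VC?T → r4=0xdb
[8] flags=1010 VC?T → r2=0xaa
[9] flags=1010 VC?T → r2=0x85

FIX = (r2, 0x85)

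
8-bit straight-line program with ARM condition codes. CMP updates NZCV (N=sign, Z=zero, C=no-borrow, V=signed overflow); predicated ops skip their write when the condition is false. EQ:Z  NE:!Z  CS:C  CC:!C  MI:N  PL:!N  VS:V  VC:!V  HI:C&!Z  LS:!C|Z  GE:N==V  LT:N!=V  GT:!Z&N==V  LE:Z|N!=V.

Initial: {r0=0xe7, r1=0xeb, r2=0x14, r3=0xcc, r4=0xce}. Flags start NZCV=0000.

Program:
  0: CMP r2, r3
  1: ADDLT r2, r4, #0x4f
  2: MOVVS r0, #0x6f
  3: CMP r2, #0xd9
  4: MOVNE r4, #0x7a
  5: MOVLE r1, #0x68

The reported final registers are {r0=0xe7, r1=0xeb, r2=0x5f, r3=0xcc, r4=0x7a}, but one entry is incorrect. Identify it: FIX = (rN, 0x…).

[0] flags=0000 → (cmp)
[1] flags=0000 LT?F → skip
[2] flags=0000 VS?F → skip
[3] flags=0000 → (cmp)
[4] flags=0000 NE?T → r4=0x7a
[5] flags=0000 LE?F → skip

FIX = (r2, 0x14)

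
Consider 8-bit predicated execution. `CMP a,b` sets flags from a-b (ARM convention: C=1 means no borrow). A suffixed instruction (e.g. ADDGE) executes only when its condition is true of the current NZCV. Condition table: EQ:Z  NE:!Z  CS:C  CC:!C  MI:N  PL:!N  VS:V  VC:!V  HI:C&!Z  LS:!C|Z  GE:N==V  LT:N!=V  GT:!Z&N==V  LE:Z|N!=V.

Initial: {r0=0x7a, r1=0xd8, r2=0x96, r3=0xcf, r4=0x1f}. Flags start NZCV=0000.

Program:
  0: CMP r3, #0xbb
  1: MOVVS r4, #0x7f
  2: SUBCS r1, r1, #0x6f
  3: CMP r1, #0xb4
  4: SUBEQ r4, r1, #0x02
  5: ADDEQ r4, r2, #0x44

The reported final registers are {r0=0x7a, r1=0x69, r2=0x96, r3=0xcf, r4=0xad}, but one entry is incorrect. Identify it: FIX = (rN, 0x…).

FIX = (r4, 0x1f)

0: ✓ CMP  NZCV=0010
1: · MOVVS
2: ✓ SUBCS  r1←0x69
3: ✓ CMP  NZCV=1001
4: · SUBEQ
5: · ADDEQ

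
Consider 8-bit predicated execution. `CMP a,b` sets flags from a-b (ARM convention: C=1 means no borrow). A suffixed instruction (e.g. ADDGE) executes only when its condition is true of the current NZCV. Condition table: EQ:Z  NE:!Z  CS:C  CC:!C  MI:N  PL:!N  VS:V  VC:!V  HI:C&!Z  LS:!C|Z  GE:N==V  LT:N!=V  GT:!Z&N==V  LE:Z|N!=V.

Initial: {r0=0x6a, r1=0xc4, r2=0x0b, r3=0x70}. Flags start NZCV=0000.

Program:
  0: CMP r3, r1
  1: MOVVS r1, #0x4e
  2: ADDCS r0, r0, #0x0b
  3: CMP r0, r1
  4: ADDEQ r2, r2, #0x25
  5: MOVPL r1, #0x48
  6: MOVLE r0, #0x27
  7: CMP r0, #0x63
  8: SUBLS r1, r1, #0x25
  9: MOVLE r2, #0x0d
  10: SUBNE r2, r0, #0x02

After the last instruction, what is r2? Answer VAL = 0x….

VAL = 0x68

0: ✓ CMP  NZCV=1001
1: ✓ MOVVS  r1←0x4e
2: · ADDCS
3: ✓ CMP  NZCV=0010
4: · ADDEQ
5: ✓ MOVPL  r1←0x48
6: · MOVLE
7: ✓ CMP  NZCV=0010
8: · SUBLS
9: · MOVLE
10: ✓ SUBNE  r2←0x68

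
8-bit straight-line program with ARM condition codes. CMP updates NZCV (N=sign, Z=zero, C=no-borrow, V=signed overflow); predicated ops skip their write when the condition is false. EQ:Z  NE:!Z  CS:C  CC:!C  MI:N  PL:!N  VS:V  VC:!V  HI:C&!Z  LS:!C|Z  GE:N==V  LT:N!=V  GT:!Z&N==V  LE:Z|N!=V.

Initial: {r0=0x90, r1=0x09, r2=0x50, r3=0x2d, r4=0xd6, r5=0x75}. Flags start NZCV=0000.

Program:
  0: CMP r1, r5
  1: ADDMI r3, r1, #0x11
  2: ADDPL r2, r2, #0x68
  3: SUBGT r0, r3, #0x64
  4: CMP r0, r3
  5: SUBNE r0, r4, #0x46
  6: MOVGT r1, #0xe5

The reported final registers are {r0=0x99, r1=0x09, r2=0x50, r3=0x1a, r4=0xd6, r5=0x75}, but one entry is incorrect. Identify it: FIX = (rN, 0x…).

[0] flags=1000 → (cmp)
[1] flags=1000 MI?T → r3=0x1a
[2] flags=1000 PL?F → skip
[3] flags=1000 GT?F → skip
[4] flags=0011 → (cmp)
[5] flags=0011 NE?T → r0=0x90
[6] flags=0011 GT?F → skip

FIX = (r0, 0x90)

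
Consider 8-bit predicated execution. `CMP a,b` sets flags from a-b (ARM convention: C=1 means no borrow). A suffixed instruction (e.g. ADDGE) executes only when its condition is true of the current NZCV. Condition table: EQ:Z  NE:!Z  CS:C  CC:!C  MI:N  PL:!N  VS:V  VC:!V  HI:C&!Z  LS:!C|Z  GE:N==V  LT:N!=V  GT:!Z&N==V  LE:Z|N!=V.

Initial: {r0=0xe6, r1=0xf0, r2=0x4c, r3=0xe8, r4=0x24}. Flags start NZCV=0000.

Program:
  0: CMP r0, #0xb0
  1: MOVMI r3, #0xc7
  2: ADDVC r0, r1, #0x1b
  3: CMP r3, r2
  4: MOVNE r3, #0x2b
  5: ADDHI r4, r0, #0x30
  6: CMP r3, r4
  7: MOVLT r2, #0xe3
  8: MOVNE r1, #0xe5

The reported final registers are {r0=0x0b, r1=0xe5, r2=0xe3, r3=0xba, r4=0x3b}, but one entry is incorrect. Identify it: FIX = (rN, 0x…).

FIX = (r3, 0x2b)

0: ✓ CMP  NZCV=0010
1: · MOVMI
2: ✓ ADDVC  r0←0x0b
3: ✓ CMP  NZCV=1010
4: ✓ MOVNE  r3←0x2b
5: ✓ ADDHI  r4←0x3b
6: ✓ CMP  NZCV=1000
7: ✓ MOVLT  r2←0xe3
8: ✓ MOVNE  r1←0xe5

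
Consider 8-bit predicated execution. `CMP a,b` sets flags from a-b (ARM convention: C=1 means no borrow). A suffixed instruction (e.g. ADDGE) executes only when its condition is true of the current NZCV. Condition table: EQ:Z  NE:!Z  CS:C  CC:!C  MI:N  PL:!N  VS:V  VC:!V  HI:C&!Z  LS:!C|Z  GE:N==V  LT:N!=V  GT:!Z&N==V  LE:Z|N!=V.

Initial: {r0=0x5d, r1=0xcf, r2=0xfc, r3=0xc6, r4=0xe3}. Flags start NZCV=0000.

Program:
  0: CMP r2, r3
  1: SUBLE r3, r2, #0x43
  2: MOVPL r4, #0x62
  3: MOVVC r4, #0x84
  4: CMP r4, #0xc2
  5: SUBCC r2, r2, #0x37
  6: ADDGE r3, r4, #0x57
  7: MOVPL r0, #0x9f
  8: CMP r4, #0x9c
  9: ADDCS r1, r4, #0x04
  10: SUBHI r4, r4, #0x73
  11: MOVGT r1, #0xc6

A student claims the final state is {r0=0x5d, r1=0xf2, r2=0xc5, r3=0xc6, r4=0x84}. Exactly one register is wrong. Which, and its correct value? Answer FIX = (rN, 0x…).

FIX = (r1, 0xcf)

[0] flags=0010 → (cmp)
[1] flags=0010 LE?F → skip
[2] flags=0010 PL?T → r4=0x62
[3] flags=0010 VC?T → r4=0x84
[4] flags=1000 → (cmp)
[5] flags=1000 CC?T → r2=0xc5
[6] flags=1000 GE?F → skip
[7] flags=1000 PL?F → skip
[8] flags=1000 → (cmp)
[9] flags=1000 CS?F → skip
[10] flags=1000 HI?F → skip
[11] flags=1000 GT?F → skip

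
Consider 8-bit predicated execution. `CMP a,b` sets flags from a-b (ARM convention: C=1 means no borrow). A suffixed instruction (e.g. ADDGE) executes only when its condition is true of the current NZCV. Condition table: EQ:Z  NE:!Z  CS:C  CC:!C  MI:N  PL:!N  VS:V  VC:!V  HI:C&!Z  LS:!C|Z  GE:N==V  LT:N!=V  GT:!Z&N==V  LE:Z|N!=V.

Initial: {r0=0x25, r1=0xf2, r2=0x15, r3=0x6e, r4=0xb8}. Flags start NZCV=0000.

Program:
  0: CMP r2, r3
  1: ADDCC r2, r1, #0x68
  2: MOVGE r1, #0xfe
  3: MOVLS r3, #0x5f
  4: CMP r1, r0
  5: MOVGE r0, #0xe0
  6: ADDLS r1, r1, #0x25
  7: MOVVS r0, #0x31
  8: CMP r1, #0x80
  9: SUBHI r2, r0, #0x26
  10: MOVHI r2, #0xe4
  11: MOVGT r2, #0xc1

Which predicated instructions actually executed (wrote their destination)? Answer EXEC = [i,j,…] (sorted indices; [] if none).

EXEC = [1,3,9,10,11]

[0] flags=1000 → (cmp)
[1] flags=1000 CC?T → r2=0x5a
[2] flags=1000 GE?F → skip
[3] flags=1000 LS?T → r3=0x5f
[4] flags=1010 → (cmp)
[5] flags=1010 GE?F → skip
[6] flags=1010 LS?F → skip
[7] flags=1010 VS?F → skip
[8] flags=0010 → (cmp)
[9] flags=0010 HI?T → r2=0xff
[10] flags=0010 HI?T → r2=0xe4
[11] flags=0010 GT?T → r2=0xc1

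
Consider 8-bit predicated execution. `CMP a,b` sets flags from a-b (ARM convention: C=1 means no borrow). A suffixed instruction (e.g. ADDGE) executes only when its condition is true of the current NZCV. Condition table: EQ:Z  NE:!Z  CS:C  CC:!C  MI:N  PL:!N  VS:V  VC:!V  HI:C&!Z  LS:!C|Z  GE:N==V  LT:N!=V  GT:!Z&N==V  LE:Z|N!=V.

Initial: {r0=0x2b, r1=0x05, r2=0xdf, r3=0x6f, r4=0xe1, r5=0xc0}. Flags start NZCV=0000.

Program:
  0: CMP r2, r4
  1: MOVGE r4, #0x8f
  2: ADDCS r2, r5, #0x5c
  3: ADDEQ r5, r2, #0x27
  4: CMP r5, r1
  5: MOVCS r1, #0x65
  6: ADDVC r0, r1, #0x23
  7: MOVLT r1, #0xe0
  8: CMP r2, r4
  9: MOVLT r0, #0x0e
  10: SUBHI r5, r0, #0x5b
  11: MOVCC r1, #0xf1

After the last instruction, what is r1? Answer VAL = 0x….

VAL = 0xf1

0: ✓ CMP  NZCV=1000
1: · MOVGE
2: · ADDCS
3: · ADDEQ
4: ✓ CMP  NZCV=1010
5: ✓ MOVCS  r1←0x65
6: ✓ ADDVC  r0←0x88
7: ✓ MOVLT  r1←0xe0
8: ✓ CMP  NZCV=1000
9: ✓ MOVLT  r0←0x0e
10: · SUBHI
11: ✓ MOVCC  r1←0xf1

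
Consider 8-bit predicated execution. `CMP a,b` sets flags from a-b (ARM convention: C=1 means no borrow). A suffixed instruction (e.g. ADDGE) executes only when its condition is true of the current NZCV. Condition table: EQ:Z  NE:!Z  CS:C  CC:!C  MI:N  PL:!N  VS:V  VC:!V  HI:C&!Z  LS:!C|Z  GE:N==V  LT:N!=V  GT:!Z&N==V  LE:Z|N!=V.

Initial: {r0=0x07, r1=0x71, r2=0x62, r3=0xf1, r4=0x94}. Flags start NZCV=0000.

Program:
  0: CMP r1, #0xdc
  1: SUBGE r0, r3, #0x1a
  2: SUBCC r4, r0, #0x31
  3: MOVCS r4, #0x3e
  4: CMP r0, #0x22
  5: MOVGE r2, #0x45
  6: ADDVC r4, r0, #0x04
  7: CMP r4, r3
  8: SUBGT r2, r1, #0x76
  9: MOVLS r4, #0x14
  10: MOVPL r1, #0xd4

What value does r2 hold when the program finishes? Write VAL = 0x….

VAL = 0x62

0: ✓ CMP  NZCV=1001
1: ✓ SUBGE  r0←0xd7
2: ✓ SUBCC  r4←0xa6
3: · MOVCS
4: ✓ CMP  NZCV=1010
5: · MOVGE
6: ✓ ADDVC  r4←0xdb
7: ✓ CMP  NZCV=1000
8: · SUBGT
9: ✓ MOVLS  r4←0x14
10: · MOVPL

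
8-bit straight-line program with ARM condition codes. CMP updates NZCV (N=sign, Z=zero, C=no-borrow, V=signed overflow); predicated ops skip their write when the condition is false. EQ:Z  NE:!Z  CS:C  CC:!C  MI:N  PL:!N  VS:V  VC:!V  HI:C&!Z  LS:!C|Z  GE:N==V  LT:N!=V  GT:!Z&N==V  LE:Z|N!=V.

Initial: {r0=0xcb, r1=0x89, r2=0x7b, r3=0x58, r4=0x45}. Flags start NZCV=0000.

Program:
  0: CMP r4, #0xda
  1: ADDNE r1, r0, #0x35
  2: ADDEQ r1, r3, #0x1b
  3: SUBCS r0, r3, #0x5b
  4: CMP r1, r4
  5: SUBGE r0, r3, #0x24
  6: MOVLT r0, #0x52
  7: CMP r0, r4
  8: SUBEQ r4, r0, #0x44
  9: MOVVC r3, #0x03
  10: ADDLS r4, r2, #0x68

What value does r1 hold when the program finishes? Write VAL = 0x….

[0] flags=0000 → (cmp)
[1] flags=0000 NE?T → r1=0x00
[2] flags=0000 EQ?F → skip
[3] flags=0000 CS?F → skip
[4] flags=1000 → (cmp)
[5] flags=1000 GE?F → skip
[6] flags=1000 LT?T → r0=0x52
[7] flags=0010 → (cmp)
[8] flags=0010 EQ?F → skip
[9] flags=0010 VC?T → r3=0x03
[10] flags=0010 LS?F → skip

VAL = 0x00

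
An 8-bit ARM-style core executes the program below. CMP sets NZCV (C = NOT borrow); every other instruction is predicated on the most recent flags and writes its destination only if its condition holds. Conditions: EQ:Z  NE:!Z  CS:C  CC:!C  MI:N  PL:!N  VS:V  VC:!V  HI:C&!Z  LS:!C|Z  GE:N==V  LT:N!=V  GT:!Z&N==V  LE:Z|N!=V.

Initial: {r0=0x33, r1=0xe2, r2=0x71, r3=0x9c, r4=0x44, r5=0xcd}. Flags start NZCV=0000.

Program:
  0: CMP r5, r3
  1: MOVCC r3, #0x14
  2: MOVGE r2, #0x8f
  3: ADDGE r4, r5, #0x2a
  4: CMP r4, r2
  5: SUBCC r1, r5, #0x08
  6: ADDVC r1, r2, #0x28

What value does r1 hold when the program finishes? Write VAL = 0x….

[0] flags=0010 → (cmp)
[1] flags=0010 CC?F → skip
[2] flags=0010 GE?T → r2=0x8f
[3] flags=0010 GE?T → r4=0xf7
[4] flags=0010 → (cmp)
[5] flags=0010 CC?F → skip
[6] flags=0010 VC?T → r1=0xb7

VAL = 0xb7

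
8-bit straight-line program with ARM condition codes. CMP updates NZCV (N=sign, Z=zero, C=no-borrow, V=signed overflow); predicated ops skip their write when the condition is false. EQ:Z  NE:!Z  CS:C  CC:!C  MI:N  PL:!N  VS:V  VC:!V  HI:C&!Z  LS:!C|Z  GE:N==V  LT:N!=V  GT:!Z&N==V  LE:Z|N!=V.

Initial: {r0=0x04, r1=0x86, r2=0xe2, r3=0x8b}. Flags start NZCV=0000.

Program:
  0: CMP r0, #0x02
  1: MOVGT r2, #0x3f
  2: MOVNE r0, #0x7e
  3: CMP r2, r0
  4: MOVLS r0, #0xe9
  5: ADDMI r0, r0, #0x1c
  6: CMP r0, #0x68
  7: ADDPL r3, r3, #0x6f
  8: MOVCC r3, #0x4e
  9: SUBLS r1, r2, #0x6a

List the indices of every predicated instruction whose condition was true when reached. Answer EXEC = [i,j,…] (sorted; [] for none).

0: ✓ CMP  NZCV=0010
1: ✓ MOVGT  r2←0x3f
2: ✓ MOVNE  r0←0x7e
3: ✓ CMP  NZCV=1000
4: ✓ MOVLS  r0←0xe9
5: ✓ ADDMI  r0←0x05
6: ✓ CMP  NZCV=1000
7: · ADDPL
8: ✓ MOVCC  r3←0x4e
9: ✓ SUBLS  r1←0xd5

EXEC = [1,2,4,5,8,9]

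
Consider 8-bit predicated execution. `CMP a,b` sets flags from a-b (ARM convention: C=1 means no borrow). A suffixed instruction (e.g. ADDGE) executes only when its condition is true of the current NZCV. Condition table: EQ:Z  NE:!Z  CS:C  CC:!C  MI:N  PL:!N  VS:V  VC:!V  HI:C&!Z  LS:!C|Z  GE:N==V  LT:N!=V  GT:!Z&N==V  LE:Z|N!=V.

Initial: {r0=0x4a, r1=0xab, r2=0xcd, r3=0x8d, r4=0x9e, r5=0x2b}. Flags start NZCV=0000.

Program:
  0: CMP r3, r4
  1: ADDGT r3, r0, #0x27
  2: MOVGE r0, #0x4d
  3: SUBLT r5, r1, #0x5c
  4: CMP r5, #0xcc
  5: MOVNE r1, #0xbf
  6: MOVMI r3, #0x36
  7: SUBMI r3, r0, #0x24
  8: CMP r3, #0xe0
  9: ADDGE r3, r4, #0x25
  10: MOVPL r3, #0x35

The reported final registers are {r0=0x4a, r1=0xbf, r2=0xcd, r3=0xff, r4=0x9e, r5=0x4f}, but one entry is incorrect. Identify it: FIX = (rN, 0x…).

0: ✓ CMP  NZCV=1000
1: · ADDGT
2: · MOVGE
3: ✓ SUBLT  r5←0x4f
4: ✓ CMP  NZCV=1001
5: ✓ MOVNE  r1←0xbf
6: ✓ MOVMI  r3←0x36
7: ✓ SUBMI  r3←0x26
8: ✓ CMP  NZCV=0000
9: ✓ ADDGE  r3←0xc3
10: ✓ MOVPL  r3←0x35

FIX = (r3, 0x35)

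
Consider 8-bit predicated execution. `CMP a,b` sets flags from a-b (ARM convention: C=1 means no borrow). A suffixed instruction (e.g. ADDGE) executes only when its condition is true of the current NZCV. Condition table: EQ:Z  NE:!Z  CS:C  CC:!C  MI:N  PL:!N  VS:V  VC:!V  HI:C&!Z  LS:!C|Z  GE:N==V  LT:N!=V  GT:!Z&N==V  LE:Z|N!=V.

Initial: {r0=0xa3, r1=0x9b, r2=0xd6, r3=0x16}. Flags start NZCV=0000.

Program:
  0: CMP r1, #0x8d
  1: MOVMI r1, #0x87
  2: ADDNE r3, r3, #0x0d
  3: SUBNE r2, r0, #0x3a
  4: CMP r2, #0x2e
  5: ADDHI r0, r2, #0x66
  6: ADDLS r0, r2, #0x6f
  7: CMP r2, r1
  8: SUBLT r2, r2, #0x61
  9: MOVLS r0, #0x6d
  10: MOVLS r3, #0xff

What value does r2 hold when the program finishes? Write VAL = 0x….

VAL = 0x69

[0] flags=0010 → (cmp)
[1] flags=0010 MI?F → skip
[2] flags=0010 NE?T → r3=0x23
[3] flags=0010 NE?T → r2=0x69
[4] flags=0010 → (cmp)
[5] flags=0010 HI?T → r0=0xcf
[6] flags=0010 LS?F → skip
[7] flags=1001 → (cmp)
[8] flags=1001 LT?F → skip
[9] flags=1001 LS?T → r0=0x6d
[10] flags=1001 LS?T → r3=0xff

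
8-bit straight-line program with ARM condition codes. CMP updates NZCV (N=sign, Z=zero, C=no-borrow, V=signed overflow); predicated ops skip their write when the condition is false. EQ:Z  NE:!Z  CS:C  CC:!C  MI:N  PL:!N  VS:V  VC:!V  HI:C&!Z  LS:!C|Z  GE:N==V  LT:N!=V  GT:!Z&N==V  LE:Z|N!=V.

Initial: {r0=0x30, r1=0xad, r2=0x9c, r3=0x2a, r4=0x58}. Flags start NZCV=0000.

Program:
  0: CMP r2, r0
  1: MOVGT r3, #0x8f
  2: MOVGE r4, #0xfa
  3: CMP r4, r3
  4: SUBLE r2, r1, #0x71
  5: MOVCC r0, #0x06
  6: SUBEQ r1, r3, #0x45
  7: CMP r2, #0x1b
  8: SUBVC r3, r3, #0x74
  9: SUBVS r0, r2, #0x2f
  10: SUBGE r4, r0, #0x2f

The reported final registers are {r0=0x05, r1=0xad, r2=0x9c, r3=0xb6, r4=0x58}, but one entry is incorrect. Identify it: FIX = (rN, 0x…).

[0] flags=0011 → (cmp)
[1] flags=0011 GT?F → skip
[2] flags=0011 GE?F → skip
[3] flags=0010 → (cmp)
[4] flags=0010 LE?F → skip
[5] flags=0010 CC?F → skip
[6] flags=0010 EQ?F → skip
[7] flags=1010 → (cmp)
[8] flags=1010 VC?T → r3=0xb6
[9] flags=1010 VS?F → skip
[10] flags=1010 GE?F → skip

FIX = (r0, 0x30)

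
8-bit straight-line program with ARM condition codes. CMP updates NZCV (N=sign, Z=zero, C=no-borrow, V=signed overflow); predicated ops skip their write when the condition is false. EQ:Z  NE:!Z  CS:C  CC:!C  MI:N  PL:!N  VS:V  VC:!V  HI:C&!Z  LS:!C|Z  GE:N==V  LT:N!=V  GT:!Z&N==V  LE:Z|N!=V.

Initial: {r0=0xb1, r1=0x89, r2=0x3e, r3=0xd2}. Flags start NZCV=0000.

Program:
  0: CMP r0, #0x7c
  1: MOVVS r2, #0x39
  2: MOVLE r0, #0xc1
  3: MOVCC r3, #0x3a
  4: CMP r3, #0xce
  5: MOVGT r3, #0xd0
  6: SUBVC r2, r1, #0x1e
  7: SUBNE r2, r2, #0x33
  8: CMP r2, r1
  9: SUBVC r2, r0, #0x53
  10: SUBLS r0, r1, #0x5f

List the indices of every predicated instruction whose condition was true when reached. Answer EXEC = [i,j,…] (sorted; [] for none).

EXEC = [1,2,5,6,7,10]

0: ✓ CMP  NZCV=0011
1: ✓ MOVVS  r2←0x39
2: ✓ MOVLE  r0←0xc1
3: · MOVCC
4: ✓ CMP  NZCV=0010
5: ✓ MOVGT  r3←0xd0
6: ✓ SUBVC  r2←0x6b
7: ✓ SUBNE  r2←0x38
8: ✓ CMP  NZCV=1001
9: · SUBVC
10: ✓ SUBLS  r0←0x2a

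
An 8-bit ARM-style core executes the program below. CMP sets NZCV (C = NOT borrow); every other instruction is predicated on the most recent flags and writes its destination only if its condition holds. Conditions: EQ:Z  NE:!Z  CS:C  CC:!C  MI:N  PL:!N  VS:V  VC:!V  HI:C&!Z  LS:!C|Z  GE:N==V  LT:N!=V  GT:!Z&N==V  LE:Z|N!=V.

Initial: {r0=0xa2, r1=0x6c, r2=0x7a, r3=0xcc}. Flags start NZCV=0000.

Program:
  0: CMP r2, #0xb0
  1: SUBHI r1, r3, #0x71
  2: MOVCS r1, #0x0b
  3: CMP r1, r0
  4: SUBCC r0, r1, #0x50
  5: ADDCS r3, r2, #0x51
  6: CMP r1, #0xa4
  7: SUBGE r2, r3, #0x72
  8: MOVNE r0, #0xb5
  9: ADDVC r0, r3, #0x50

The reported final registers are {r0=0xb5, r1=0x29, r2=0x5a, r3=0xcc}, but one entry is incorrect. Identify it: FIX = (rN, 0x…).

FIX = (r1, 0x6c)

[0] flags=1001 → (cmp)
[1] flags=1001 HI?F → skip
[2] flags=1001 CS?F → skip
[3] flags=1001 → (cmp)
[4] flags=1001 CC?T → r0=0x1c
[5] flags=1001 CS?F → skip
[6] flags=1001 → (cmp)
[7] flags=1001 GE?T → r2=0x5a
[8] flags=1001 NE?T → r0=0xb5
[9] flags=1001 VC?F → skip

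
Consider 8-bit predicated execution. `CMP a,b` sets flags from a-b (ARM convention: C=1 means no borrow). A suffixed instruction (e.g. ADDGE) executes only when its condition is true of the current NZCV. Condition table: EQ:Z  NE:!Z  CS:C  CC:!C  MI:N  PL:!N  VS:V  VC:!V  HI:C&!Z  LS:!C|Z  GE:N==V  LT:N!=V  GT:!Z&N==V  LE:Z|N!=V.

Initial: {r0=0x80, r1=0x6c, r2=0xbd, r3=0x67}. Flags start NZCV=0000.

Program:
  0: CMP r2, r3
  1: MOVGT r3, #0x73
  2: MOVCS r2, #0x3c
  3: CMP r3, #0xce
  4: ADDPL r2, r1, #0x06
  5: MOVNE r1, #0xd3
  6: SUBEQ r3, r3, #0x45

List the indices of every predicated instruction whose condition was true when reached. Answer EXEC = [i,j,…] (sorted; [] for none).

EXEC = [2,5]

[0] flags=0011 → (cmp)
[1] flags=0011 GT?F → skip
[2] flags=0011 CS?T → r2=0x3c
[3] flags=1001 → (cmp)
[4] flags=1001 PL?F → skip
[5] flags=1001 NE?T → r1=0xd3
[6] flags=1001 EQ?F → skip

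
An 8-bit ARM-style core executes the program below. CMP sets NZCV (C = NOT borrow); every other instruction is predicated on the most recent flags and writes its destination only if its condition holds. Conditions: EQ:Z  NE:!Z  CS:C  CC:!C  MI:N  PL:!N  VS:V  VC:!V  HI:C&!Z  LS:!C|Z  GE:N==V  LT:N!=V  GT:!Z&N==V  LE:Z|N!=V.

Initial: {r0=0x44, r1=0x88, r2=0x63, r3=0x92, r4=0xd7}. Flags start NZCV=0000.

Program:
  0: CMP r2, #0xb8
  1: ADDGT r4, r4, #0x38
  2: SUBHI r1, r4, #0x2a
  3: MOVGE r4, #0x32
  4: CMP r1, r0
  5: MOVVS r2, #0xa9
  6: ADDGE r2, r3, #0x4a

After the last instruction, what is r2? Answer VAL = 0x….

VAL = 0xa9

0: ✓ CMP  NZCV=1001
1: ✓ ADDGT  r4←0x0f
2: · SUBHI
3: ✓ MOVGE  r4←0x32
4: ✓ CMP  NZCV=0011
5: ✓ MOVVS  r2←0xa9
6: · ADDGE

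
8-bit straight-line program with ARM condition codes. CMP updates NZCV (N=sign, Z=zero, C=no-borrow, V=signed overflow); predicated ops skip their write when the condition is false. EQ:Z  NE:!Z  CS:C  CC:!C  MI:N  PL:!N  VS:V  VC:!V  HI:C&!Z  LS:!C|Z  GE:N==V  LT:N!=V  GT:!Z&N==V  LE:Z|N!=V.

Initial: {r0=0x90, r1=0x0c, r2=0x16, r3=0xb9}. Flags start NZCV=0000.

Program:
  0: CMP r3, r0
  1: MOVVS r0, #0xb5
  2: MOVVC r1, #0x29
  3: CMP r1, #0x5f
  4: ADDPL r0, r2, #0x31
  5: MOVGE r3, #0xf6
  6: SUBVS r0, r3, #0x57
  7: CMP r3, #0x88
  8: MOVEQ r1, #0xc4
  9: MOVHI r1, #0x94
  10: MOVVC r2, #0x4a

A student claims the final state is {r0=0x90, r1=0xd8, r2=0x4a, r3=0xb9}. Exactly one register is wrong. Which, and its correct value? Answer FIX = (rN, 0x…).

FIX = (r1, 0x94)

0: ✓ CMP  NZCV=0010
1: · MOVVS
2: ✓ MOVVC  r1←0x29
3: ✓ CMP  NZCV=1000
4: · ADDPL
5: · MOVGE
6: · SUBVS
7: ✓ CMP  NZCV=0010
8: · MOVEQ
9: ✓ MOVHI  r1←0x94
10: ✓ MOVVC  r2←0x4a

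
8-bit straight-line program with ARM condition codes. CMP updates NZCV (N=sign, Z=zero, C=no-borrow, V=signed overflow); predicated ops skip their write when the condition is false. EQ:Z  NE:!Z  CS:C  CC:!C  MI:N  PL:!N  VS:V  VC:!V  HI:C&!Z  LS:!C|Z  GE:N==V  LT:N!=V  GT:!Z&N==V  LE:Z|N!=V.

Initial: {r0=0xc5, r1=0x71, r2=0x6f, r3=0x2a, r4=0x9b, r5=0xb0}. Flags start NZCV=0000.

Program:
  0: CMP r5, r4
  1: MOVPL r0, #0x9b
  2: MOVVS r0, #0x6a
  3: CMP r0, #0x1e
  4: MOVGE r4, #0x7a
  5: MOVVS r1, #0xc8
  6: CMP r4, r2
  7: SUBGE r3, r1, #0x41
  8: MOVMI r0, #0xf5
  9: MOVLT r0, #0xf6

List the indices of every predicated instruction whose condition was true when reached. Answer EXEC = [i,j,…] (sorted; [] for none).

[0] flags=0010 → (cmp)
[1] flags=0010 PL?T → r0=0x9b
[2] flags=0010 VS?F → skip
[3] flags=0011 → (cmp)
[4] flags=0011 GE?F → skip
[5] flags=0011 VS?T → r1=0xc8
[6] flags=0011 → (cmp)
[7] flags=0011 GE?F → skip
[8] flags=0011 MI?F → skip
[9] flags=0011 LT?T → r0=0xf6

EXEC = [1,5,9]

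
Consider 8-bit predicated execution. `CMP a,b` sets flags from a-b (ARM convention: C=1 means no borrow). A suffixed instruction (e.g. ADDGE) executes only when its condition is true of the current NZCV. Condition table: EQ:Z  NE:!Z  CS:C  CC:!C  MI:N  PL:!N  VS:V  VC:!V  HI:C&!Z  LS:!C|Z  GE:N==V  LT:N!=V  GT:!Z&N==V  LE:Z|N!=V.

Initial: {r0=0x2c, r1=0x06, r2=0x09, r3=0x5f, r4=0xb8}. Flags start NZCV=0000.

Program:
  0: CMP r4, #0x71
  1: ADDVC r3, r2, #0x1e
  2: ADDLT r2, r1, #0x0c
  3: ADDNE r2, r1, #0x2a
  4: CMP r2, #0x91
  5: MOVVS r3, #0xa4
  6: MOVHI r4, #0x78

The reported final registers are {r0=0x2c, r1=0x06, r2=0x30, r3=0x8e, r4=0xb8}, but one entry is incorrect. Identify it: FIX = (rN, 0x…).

0: ✓ CMP  NZCV=0011
1: · ADDVC
2: ✓ ADDLT  r2←0x12
3: ✓ ADDNE  r2←0x30
4: ✓ CMP  NZCV=1001
5: ✓ MOVVS  r3←0xa4
6: · MOVHI

FIX = (r3, 0xa4)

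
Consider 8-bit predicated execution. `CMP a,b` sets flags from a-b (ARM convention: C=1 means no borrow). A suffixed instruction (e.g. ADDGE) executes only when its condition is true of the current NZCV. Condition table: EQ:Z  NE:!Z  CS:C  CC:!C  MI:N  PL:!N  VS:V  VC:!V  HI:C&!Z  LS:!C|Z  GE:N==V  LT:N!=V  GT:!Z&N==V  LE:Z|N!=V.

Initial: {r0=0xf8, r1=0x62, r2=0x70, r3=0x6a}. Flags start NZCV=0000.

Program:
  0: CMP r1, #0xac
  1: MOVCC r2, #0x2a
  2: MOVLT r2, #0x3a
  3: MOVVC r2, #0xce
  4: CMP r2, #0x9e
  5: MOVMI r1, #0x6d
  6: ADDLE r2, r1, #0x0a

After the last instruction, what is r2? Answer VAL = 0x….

[0] flags=1001 → (cmp)
[1] flags=1001 CC?T → r2=0x2a
[2] flags=1001 LT?F → skip
[3] flags=1001 VC?F → skip
[4] flags=1001 → (cmp)
[5] flags=1001 MI?T → r1=0x6d
[6] flags=1001 LE?F → skip

VAL = 0x2a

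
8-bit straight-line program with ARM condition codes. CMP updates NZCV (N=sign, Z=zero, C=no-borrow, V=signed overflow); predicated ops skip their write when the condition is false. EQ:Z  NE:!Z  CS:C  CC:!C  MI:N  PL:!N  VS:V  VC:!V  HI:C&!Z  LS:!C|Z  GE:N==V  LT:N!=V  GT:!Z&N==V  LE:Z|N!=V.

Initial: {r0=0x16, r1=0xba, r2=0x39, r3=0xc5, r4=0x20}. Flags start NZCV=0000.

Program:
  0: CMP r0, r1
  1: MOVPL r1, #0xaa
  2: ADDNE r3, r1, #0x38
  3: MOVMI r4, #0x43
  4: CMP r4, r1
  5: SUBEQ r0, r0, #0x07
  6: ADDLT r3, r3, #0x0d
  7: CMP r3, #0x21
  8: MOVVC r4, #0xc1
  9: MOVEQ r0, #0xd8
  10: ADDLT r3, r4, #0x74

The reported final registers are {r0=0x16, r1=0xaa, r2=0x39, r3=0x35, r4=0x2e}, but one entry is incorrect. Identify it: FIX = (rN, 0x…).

FIX = (r4, 0xc1)

0: ✓ CMP  NZCV=0000
1: ✓ MOVPL  r1←0xaa
2: ✓ ADDNE  r3←0xe2
3: · MOVMI
4: ✓ CMP  NZCV=0000
5: · SUBEQ
6: · ADDLT
7: ✓ CMP  NZCV=1010
8: ✓ MOVVC  r4←0xc1
9: · MOVEQ
10: ✓ ADDLT  r3←0x35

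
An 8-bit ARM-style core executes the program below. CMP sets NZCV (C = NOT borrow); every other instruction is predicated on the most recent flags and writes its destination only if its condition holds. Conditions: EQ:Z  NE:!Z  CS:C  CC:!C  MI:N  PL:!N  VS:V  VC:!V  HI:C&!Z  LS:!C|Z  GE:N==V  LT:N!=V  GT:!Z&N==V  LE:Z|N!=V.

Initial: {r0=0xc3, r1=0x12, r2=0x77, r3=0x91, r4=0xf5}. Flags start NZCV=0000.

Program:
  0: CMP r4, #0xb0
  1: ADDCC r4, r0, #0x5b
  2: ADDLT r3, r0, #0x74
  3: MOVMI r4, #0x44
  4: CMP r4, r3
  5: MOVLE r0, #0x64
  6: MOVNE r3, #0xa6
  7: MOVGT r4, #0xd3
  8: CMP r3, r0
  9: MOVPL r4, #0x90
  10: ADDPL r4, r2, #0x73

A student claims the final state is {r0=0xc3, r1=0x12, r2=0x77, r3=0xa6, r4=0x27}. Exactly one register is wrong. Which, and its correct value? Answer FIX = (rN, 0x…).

0: ✓ CMP  NZCV=0010
1: · ADDCC
2: · ADDLT
3: · MOVMI
4: ✓ CMP  NZCV=0010
5: · MOVLE
6: ✓ MOVNE  r3←0xa6
7: ✓ MOVGT  r4←0xd3
8: ✓ CMP  NZCV=1000
9: · MOVPL
10: · ADDPL

FIX = (r4, 0xd3)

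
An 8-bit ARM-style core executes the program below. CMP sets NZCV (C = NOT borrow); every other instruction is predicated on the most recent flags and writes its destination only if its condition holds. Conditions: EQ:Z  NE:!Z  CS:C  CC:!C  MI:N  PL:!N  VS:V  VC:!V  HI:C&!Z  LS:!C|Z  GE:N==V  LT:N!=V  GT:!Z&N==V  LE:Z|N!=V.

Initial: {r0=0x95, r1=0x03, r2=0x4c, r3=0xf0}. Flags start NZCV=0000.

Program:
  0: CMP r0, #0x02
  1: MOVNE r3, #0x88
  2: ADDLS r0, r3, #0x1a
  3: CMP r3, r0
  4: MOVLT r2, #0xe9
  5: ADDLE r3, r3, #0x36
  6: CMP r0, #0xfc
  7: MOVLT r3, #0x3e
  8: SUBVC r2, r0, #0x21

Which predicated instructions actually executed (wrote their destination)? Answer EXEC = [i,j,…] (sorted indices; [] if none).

[0] flags=1010 → (cmp)
[1] flags=1010 NE?T → r3=0x88
[2] flags=1010 LS?F → skip
[3] flags=1000 → (cmp)
[4] flags=1000 LT?T → r2=0xe9
[5] flags=1000 LE?T → r3=0xbe
[6] flags=1000 → (cmp)
[7] flags=1000 LT?T → r3=0x3e
[8] flags=1000 VC?T → r2=0x74

EXEC = [1,4,5,7,8]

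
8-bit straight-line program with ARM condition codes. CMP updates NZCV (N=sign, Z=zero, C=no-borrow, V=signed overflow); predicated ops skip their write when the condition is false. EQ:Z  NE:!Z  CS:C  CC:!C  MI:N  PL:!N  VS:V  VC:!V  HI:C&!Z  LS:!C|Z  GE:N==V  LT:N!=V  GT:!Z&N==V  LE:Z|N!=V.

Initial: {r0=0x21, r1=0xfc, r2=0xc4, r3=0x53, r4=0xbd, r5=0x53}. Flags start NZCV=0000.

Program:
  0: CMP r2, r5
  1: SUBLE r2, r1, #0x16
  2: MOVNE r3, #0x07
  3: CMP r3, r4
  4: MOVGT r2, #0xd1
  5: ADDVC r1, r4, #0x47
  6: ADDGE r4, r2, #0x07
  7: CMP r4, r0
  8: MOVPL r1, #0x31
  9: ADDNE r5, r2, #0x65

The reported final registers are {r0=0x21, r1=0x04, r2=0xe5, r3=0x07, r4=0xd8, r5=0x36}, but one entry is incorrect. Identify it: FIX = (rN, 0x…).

FIX = (r2, 0xd1)

[0] flags=0011 → (cmp)
[1] flags=0011 LE?T → r2=0xe6
[2] flags=0011 NE?T → r3=0x07
[3] flags=0000 → (cmp)
[4] flags=0000 GT?T → r2=0xd1
[5] flags=0000 VC?T → r1=0x04
[6] flags=0000 GE?T → r4=0xd8
[7] flags=1010 → (cmp)
[8] flags=1010 PL?F → skip
[9] flags=1010 NE?T → r5=0x36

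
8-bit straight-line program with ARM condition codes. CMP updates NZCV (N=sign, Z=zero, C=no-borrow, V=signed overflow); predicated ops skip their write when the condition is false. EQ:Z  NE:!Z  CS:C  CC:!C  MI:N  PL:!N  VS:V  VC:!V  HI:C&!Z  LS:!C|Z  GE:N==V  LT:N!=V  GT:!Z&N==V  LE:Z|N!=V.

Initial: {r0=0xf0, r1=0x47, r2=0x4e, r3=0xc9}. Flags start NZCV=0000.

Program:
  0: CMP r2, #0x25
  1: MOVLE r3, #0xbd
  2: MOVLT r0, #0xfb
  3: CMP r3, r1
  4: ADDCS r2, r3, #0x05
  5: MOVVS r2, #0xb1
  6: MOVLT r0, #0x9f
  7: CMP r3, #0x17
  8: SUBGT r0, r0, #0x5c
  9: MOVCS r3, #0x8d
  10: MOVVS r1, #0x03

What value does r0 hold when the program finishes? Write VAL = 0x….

0: ✓ CMP  NZCV=0010
1: · MOVLE
2: · MOVLT
3: ✓ CMP  NZCV=1010
4: ✓ ADDCS  r2←0xce
5: · MOVVS
6: ✓ MOVLT  r0←0x9f
7: ✓ CMP  NZCV=1010
8: · SUBGT
9: ✓ MOVCS  r3←0x8d
10: · MOVVS

VAL = 0x9f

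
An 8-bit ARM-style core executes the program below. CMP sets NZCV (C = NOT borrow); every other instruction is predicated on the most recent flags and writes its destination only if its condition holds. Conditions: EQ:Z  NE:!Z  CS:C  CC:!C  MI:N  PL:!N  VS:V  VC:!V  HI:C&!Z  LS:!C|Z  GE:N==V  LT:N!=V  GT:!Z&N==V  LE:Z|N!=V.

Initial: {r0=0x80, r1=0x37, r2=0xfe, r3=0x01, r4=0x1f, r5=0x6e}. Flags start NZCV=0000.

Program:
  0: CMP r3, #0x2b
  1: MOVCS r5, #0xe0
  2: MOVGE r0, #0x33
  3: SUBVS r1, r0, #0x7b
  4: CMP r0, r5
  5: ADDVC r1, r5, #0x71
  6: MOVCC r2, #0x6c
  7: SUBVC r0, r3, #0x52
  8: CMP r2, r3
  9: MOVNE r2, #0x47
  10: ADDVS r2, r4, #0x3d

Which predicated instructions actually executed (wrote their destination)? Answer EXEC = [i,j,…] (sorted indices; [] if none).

0: ✓ CMP  NZCV=1000
1: · MOVCS
2: · MOVGE
3: · SUBVS
4: ✓ CMP  NZCV=0011
5: · ADDVC
6: · MOVCC
7: · SUBVC
8: ✓ CMP  NZCV=1010
9: ✓ MOVNE  r2←0x47
10: · ADDVS

EXEC = [9]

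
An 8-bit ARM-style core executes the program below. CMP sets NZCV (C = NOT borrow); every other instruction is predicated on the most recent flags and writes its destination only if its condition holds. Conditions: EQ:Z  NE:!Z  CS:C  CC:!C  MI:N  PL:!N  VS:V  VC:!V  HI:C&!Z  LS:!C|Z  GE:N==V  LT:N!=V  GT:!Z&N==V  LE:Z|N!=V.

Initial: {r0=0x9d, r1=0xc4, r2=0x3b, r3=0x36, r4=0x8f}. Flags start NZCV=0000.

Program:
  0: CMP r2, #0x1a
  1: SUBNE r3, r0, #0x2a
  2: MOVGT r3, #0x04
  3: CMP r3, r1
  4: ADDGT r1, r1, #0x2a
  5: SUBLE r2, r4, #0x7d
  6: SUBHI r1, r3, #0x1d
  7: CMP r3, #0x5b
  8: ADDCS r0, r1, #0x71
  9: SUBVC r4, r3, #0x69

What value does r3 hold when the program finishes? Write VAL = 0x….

VAL = 0x04

[0] flags=0010 → (cmp)
[1] flags=0010 NE?T → r3=0x73
[2] flags=0010 GT?T → r3=0x04
[3] flags=0000 → (cmp)
[4] flags=0000 GT?T → r1=0xee
[5] flags=0000 LE?F → skip
[6] flags=0000 HI?F → skip
[7] flags=1000 → (cmp)
[8] flags=1000 CS?F → skip
[9] flags=1000 VC?T → r4=0x9b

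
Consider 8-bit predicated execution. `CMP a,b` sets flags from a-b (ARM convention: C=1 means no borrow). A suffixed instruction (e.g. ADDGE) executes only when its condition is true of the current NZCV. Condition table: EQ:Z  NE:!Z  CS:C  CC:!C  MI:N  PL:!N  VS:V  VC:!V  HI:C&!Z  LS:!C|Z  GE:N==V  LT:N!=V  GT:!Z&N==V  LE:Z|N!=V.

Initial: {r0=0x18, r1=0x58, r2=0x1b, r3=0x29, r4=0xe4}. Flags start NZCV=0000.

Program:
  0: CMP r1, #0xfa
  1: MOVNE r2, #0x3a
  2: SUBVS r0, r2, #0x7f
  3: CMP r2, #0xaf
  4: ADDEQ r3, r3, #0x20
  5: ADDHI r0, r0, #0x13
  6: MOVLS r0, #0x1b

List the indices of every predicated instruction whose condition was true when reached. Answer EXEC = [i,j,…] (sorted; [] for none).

EXEC = [1,6]

0: ✓ CMP  NZCV=0000
1: ✓ MOVNE  r2←0x3a
2: · SUBVS
3: ✓ CMP  NZCV=1001
4: · ADDEQ
5: · ADDHI
6: ✓ MOVLS  r0←0x1b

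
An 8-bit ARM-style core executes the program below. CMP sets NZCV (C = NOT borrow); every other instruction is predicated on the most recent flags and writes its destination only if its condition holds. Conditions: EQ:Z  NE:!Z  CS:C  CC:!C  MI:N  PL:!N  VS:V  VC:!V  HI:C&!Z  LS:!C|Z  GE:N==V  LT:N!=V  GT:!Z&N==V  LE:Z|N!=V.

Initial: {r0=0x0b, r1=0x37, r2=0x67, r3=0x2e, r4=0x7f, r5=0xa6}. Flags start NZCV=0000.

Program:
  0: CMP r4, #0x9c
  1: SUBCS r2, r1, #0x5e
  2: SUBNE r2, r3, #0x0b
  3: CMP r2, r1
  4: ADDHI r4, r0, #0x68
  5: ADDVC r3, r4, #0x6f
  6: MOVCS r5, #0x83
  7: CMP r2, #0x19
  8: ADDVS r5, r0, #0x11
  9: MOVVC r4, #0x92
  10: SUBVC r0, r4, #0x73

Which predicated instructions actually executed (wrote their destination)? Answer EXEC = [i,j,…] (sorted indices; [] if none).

0: ✓ CMP  NZCV=1001
1: · SUBCS
2: ✓ SUBNE  r2←0x23
3: ✓ CMP  NZCV=1000
4: · ADDHI
5: ✓ ADDVC  r3←0xee
6: · MOVCS
7: ✓ CMP  NZCV=0010
8: · ADDVS
9: ✓ MOVVC  r4←0x92
10: ✓ SUBVC  r0←0x1f

EXEC = [2,5,9,10]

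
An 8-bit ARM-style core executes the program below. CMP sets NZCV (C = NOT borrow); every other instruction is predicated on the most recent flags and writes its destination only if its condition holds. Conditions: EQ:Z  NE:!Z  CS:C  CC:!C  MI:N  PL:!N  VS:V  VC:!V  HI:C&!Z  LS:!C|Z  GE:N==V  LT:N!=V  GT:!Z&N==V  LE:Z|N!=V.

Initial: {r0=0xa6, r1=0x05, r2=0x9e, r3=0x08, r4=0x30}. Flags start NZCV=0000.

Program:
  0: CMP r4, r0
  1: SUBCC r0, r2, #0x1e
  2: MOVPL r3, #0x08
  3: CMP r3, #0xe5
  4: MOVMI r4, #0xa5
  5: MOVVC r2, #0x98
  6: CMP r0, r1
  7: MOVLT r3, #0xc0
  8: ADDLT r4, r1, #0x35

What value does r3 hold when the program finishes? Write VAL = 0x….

VAL = 0xc0

0: ✓ CMP  NZCV=1001
1: ✓ SUBCC  r0←0x80
2: · MOVPL
3: ✓ CMP  NZCV=0000
4: · MOVMI
5: ✓ MOVVC  r2←0x98
6: ✓ CMP  NZCV=0011
7: ✓ MOVLT  r3←0xc0
8: ✓ ADDLT  r4←0x3a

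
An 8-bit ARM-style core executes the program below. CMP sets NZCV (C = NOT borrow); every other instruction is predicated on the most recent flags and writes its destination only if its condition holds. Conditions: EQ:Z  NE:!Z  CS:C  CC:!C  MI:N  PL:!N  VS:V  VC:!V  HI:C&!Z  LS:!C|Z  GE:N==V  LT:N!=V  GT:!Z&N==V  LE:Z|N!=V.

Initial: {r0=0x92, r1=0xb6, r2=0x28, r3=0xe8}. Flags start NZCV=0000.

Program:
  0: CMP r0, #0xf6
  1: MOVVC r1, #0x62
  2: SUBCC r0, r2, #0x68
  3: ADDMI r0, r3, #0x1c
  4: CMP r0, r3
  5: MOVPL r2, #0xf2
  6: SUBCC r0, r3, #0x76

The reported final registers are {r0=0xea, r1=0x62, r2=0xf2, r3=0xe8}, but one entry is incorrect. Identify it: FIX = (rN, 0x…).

[0] flags=1000 → (cmp)
[1] flags=1000 VC?T → r1=0x62
[2] flags=1000 CC?T → r0=0xc0
[3] flags=1000 MI?T → r0=0x04
[4] flags=0000 → (cmp)
[5] flags=0000 PL?T → r2=0xf2
[6] flags=0000 CC?T → r0=0x72

FIX = (r0, 0x72)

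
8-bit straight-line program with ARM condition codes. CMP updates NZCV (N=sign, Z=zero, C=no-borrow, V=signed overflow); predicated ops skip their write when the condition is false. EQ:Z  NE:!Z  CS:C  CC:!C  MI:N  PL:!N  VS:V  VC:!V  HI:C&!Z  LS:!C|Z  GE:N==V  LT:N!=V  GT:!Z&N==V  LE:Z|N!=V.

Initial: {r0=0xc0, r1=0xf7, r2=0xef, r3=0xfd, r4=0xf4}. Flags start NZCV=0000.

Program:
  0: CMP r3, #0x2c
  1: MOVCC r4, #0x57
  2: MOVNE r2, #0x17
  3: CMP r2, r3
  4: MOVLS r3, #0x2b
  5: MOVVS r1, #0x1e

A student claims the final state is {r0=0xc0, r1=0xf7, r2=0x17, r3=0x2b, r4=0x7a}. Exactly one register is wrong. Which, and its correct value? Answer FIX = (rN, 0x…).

0: ✓ CMP  NZCV=1010
1: · MOVCC
2: ✓ MOVNE  r2←0x17
3: ✓ CMP  NZCV=0000
4: ✓ MOVLS  r3←0x2b
5: · MOVVS

FIX = (r4, 0xf4)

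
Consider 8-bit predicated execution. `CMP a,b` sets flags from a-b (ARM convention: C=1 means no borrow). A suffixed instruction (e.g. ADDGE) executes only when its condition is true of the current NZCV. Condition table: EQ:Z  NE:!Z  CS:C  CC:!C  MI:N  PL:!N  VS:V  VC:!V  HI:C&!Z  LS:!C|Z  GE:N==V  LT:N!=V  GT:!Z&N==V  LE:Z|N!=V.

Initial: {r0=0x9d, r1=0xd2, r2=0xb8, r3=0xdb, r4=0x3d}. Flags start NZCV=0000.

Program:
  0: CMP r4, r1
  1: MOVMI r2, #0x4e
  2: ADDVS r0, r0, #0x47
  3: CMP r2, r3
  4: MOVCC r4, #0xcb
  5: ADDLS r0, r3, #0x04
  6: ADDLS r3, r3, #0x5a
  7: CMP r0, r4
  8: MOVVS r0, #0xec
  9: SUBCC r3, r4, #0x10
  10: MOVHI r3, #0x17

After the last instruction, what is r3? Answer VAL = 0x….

VAL = 0x17

0: ✓ CMP  NZCV=0000
1: · MOVMI
2: · ADDVS
3: ✓ CMP  NZCV=1000
4: ✓ MOVCC  r4←0xcb
5: ✓ ADDLS  r0←0xdf
6: ✓ ADDLS  r3←0x35
7: ✓ CMP  NZCV=0010
8: · MOVVS
9: · SUBCC
10: ✓ MOVHI  r3←0x17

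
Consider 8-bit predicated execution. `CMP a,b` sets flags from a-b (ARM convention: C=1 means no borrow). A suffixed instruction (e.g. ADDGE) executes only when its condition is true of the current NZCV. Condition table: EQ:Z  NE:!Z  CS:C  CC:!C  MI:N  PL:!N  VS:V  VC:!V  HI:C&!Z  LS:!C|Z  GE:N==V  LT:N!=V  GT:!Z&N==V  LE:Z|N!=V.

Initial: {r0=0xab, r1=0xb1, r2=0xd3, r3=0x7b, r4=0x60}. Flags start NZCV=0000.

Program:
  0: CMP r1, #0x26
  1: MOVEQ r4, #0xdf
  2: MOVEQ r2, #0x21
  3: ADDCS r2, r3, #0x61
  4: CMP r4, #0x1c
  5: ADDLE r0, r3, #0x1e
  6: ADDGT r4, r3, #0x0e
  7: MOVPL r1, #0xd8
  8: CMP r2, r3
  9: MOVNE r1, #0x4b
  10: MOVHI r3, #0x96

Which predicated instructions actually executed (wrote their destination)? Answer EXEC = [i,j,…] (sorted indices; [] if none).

EXEC = [3,6,7,9,10]

0: ✓ CMP  NZCV=1010
1: · MOVEQ
2: · MOVEQ
3: ✓ ADDCS  r2←0xdc
4: ✓ CMP  NZCV=0010
5: · ADDLE
6: ✓ ADDGT  r4←0x89
7: ✓ MOVPL  r1←0xd8
8: ✓ CMP  NZCV=0011
9: ✓ MOVNE  r1←0x4b
10: ✓ MOVHI  r3←0x96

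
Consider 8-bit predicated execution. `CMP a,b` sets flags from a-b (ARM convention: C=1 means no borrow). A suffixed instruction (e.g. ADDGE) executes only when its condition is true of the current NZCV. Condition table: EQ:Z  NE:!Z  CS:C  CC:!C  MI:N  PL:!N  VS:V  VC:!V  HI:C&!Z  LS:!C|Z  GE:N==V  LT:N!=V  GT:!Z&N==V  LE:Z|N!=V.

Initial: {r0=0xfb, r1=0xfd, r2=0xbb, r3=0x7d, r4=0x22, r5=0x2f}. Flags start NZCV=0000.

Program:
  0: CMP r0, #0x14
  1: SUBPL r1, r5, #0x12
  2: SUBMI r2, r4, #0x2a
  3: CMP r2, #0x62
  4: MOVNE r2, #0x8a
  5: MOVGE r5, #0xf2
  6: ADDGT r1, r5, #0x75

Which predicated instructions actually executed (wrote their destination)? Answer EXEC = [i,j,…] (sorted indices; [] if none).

EXEC = [2,4]

0: ✓ CMP  NZCV=1010
1: · SUBPL
2: ✓ SUBMI  r2←0xf8
3: ✓ CMP  NZCV=1010
4: ✓ MOVNE  r2←0x8a
5: · MOVGE
6: · ADDGT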